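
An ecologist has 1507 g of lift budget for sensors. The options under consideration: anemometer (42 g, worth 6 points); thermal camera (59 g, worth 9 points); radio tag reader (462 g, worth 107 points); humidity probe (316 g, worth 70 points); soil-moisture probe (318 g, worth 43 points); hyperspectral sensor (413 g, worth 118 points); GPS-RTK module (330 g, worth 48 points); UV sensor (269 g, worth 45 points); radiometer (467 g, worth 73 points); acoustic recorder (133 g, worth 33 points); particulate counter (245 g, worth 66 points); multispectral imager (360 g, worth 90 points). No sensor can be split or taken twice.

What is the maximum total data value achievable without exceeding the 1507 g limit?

381

The ratio heuristic lands on humidity probe + hyperspectral sensor + acoustic recorder + particulate counter + multispectral imager (377) but leaves 40 g idle.
Replace humidity probe and acoustic recorder with radio tag reader: the trade gains 4 net, giving 381 at 1480 g.
Runner-up humidity probe + hyperspectral sensor + acoustic recorder + particulate counter + multispectral imager tops out at 377.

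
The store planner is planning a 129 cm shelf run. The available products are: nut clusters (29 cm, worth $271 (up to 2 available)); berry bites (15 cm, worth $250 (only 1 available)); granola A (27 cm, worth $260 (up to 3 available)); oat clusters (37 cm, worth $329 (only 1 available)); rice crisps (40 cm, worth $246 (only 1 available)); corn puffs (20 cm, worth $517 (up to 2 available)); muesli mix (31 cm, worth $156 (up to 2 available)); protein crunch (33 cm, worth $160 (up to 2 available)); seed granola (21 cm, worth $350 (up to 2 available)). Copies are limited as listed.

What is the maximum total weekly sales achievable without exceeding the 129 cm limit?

2255

A density-first pass picks berry bites + granola A + 2×corn puffs + 2×seed granola — 2244 at 124 cm.
Dropping granola A frees 27 cm; slotting in nut clusters (29 cm) lifts the total to 2255 at 126 cm.
No other feasible combination exceeds 2255.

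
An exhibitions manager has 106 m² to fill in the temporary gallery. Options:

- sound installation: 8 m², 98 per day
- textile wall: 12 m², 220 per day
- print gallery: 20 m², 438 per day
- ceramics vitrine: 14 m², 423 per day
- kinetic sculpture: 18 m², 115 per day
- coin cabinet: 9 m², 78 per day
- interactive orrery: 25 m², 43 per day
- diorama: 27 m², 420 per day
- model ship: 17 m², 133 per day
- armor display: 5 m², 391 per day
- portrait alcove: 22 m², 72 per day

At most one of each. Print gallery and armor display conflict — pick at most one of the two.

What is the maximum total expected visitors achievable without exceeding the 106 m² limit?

By expected visitors per m²: armor display 78.20, ceramics vitrine 30.21, print gallery 21.90, textile wall 18.33 lead.
Taking sound installation + textile wall + ceramics vitrine + kinetic sculpture + diorama + model ship + armor display: 101 m² used, 1800 in expected visitors.
An exhaustive check of the 2048 subsets confirms 1800.

1800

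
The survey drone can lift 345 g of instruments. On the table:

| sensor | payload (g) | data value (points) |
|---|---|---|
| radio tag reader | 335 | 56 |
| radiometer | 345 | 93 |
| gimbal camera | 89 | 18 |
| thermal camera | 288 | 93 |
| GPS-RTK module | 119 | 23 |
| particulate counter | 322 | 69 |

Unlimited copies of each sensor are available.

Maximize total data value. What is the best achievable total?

93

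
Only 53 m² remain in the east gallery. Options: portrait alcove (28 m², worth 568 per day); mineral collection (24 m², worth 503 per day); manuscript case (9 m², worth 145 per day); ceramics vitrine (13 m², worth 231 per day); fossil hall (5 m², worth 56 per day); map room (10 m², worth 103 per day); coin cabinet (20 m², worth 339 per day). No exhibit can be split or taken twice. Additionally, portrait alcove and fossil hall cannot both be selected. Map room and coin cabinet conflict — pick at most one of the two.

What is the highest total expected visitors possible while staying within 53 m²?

1071

The ratio ordering already packs tightly: portrait alcove + mineral collection, 52 m², 1071.
Runner-up mineral collection + manuscript case + coin cabinet tops out at 987.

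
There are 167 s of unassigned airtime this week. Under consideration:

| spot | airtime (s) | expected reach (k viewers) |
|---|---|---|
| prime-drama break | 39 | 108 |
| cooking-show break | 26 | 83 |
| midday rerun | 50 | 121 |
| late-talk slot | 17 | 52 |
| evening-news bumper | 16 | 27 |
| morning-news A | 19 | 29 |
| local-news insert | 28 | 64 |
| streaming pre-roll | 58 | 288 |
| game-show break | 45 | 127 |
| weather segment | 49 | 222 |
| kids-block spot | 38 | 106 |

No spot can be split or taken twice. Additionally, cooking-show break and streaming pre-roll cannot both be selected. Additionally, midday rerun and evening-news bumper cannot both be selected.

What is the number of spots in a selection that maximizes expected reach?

The maximum expected reach within 167 s is 670.
One optimal bundle: prime-drama break + late-talk slot + streaming pre-roll + weather segment (163 s).
Every optimal selection uses 4 spots.

4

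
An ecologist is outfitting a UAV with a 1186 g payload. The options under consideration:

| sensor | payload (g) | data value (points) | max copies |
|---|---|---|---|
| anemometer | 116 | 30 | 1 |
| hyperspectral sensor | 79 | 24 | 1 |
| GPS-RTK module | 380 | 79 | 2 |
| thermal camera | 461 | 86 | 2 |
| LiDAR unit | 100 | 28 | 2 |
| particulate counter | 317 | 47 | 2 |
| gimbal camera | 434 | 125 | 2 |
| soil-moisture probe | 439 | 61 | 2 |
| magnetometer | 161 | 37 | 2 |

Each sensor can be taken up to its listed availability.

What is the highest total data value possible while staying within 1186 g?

336

Greedy by ratio would take hyperspectral sensor + 2×LiDAR unit + 2×gimbal camera: 1147 g used, total 330.
The 79 g tied up in hyperspectral sensor is better spent on anemometer — total rises to 336 (1184 g).
Nothing else within 1186 g beats 336.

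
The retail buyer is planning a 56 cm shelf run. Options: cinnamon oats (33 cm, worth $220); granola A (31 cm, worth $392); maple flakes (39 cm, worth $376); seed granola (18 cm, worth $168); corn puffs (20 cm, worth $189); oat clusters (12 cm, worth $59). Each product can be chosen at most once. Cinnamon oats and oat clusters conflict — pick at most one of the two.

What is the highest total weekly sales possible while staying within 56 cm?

Best packing: granola A + corn puffs — 51 cm, 581 total.

581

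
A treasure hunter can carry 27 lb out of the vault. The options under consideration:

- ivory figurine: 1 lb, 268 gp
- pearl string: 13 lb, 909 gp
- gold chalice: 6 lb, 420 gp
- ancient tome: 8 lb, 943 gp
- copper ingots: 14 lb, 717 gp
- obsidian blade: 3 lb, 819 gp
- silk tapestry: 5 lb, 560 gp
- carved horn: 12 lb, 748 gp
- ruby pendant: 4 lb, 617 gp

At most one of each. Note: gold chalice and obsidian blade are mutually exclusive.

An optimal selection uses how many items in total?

5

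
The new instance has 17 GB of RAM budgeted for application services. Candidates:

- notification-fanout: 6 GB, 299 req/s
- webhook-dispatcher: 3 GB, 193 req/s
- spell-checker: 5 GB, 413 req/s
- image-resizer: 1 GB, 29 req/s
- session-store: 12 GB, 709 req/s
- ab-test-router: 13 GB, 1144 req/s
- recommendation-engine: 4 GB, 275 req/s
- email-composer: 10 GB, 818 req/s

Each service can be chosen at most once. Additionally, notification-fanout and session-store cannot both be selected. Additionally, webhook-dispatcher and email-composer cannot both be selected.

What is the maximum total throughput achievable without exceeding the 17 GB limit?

1419

Ab-test-router + recommendation-engine uses 17 of the 17 GB and totals 1419.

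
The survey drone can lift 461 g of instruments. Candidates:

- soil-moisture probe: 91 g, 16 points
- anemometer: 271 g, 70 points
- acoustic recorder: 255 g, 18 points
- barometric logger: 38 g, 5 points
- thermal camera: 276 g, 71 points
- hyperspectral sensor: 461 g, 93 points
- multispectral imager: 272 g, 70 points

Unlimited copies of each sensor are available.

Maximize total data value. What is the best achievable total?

103

A density-first pass picks 2×soil-moisture probe + anemometer — 102 at 453 g.
The 271 g tied up in anemometer is better spent on thermal camera — total rises to 103 (458 g).
No other feasible combination exceeds 103.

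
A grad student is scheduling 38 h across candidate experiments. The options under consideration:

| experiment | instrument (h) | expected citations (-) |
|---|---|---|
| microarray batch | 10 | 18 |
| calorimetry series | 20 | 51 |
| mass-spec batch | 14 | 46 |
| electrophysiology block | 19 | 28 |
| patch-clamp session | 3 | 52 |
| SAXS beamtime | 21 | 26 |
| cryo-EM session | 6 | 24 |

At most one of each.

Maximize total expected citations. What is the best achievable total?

149

Filling by ratio: microarray batch + mass-spec batch + patch-clamp session + cryo-EM session for 140, with 5 h left unused.
The 16 h tied up in microarray batch and cryo-EM session is better spent on calorimetry series — total rises to 149 (37 h).
Nothing else within 38 h beats 149.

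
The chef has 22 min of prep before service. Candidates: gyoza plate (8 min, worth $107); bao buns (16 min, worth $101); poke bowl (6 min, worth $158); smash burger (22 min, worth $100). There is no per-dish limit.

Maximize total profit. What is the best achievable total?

Density check — poke bowl 26.33, gyoza plate 13.38, bao buns 6.31 are the best per min.
Taking 3×poke bowl: 18 min used, 474 in profit.
No other feasible combination exceeds 474.

474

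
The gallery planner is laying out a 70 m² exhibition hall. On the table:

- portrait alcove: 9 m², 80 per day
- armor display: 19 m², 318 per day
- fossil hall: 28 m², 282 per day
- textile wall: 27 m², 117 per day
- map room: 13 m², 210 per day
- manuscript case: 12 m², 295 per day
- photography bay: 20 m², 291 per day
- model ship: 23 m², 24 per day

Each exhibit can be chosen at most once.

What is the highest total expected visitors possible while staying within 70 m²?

1114

Best packing: armor display + map room + manuscript case + photography bay — 64 m², 1114 total.
Every other selection either busts 70 m² or fails to beat 1114.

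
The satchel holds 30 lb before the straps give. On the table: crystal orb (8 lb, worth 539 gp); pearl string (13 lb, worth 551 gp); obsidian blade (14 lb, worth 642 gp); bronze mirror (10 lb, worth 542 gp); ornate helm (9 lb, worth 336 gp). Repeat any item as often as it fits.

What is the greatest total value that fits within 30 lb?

1720

Ranking by ratio (value/lb): crystal orb 67.38, bronze mirror 54.20, obsidian blade 45.86.
Filling by ratio: 3×crystal orb for 1617, with 6 lb left unused.
The 8 lb tied up in crystal orb is better spent on obsidian blade — total rises to 1720 (30 lb).
Nothing else within 30 lb beats 1720.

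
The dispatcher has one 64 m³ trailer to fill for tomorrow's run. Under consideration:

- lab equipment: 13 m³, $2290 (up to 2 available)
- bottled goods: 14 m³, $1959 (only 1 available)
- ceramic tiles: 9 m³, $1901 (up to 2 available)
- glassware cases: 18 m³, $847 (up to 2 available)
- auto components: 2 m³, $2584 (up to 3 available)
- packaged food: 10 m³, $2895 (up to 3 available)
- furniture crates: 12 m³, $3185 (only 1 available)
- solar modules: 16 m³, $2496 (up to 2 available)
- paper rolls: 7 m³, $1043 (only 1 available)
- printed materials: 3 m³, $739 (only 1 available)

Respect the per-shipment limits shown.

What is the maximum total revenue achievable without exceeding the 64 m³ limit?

By revenue per m³: auto components 1292.00, packaged food 289.50, furniture crates 265.42, printed materials 246.33 lead.
Taking the top-ratio shipments first gives ceramic tiles + 3×auto components + 3×packaged food + furniture crates + printed materials for 22262 (60 m³).
Replace ceramic tiles with lab equipment: the trade gains 389 net, giving 22651 at 64 m³.

22651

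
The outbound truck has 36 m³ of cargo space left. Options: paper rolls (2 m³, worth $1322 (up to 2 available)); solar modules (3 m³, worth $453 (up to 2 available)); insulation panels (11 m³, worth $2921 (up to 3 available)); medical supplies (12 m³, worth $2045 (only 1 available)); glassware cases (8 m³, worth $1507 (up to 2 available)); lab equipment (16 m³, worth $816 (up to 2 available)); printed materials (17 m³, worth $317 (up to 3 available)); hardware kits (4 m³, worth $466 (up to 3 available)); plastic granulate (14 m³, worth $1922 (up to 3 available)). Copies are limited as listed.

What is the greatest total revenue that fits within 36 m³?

10085

The ratio heuristic lands on 2×paper rolls + 2×insulation panels + glassware cases (9993) but leaves 2 m³ idle.
Replace paper rolls and glassware cases with insulation panels: the trade gains 92 net, giving 10085 at 35 m³.
The spare 1 m³ is too small for any remaining shipment, and no exchange beats 10085.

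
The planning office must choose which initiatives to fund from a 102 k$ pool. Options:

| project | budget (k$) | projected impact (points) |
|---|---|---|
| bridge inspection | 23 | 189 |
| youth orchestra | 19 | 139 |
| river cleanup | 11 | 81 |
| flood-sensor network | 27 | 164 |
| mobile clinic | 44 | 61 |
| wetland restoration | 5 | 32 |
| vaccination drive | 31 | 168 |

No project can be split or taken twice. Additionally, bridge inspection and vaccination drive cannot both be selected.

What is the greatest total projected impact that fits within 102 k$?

Best packing: bridge inspection + youth orchestra + river cleanup + flood-sensor network + wetland restoration — 85 k$, 605 total.
No other feasible combination exceeds 605.

605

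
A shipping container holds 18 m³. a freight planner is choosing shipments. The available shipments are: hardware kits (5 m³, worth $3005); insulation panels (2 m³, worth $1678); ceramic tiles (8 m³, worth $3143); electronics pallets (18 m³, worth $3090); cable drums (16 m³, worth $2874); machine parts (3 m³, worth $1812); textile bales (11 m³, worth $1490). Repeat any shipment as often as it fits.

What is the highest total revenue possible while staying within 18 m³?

15102

Taking 9×insulation panels: 18 m³ used, 15102 in revenue.
Every other selection either busts 18 m³ or fails to beat 15102.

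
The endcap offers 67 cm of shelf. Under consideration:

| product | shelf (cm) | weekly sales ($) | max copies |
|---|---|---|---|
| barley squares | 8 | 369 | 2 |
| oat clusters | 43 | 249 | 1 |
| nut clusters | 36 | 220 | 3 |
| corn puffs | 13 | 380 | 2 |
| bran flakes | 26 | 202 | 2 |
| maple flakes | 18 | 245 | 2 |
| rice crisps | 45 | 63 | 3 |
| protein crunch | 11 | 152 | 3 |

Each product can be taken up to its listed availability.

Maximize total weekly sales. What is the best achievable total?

1802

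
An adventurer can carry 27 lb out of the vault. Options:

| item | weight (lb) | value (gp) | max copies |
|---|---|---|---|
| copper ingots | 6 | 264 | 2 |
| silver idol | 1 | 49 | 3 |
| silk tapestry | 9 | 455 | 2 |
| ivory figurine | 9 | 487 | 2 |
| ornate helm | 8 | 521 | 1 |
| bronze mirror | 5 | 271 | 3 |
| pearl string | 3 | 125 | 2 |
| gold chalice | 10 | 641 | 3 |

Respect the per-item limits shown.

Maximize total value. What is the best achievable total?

1651

By value per lb: ornate helm 65.12, gold chalice 64.10, bronze mirror 54.20 lead.
Filling by ratio: 3×silver idol + ornate helm + bronze mirror + gold chalice for 1580, with 1 lb left unused.
Replace silver idol and ornate helm with gold chalice: the trade gains 71 net, giving 1651 at 27 lb.
Nothing else within 27 lb beats 1651.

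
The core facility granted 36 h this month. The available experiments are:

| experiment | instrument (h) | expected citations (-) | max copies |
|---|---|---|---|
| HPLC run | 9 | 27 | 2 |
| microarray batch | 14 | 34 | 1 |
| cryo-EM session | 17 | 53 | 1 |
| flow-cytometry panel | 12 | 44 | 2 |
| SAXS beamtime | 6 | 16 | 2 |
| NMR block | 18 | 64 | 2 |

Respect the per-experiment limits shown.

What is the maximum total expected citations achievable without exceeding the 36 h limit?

128

Filling by ratio: HPLC run + 2×flow-cytometry panel for 115, with 3 h left unused.
Dropping HPLC run and 2×flow-cytometry panel frees 33 h; slotting in 2×NMR block (36 h) lifts the total to 128 at 36 h.
Every other selection either busts 36 h or exceeds an availability limit or fails to beat 128.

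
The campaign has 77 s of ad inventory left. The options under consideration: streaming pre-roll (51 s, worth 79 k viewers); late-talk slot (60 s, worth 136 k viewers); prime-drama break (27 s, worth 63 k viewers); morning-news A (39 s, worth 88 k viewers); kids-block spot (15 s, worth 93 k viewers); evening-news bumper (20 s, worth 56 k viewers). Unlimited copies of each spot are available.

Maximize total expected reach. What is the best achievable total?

5×kids-block spot uses 75 of the 77 s and totals 465.

465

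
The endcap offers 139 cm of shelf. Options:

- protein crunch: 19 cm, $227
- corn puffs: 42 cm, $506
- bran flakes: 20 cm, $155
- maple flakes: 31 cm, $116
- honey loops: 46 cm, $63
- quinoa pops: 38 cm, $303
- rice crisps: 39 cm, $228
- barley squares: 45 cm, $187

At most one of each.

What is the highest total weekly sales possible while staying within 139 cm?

1264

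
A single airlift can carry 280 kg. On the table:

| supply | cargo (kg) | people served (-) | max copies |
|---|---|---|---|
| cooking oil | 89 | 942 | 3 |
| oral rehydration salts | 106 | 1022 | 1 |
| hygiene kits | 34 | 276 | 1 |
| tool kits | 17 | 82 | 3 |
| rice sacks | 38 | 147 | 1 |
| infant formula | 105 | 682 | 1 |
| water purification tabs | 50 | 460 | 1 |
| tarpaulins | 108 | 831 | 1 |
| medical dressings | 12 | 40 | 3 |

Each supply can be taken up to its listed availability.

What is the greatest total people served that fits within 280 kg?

2866

Density check — cooking oil 10.58, oral rehydration salts 9.64, water purification tabs 9.20, hygiene kits 8.12 are the best per kg.
The ratio ordering already packs tightly: 3×cooking oil + medical dressings, 279 kg, 2866.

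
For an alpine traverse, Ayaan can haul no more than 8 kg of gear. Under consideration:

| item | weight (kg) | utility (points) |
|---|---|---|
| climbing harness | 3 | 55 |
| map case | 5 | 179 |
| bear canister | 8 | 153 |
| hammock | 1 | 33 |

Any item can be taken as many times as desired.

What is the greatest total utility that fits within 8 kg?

The ratio ordering already packs tightly: map case + 3×hammock, 8 kg, 278.

278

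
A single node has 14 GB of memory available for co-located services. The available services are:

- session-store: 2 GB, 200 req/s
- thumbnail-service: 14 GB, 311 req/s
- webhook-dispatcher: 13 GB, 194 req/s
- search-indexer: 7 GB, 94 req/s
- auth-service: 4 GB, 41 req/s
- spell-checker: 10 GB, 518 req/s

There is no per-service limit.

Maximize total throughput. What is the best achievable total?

Ranking by ratio (throughput/GB): session-store 100.00, spell-checker 51.80, thumbnail-service 22.21, webhook-dispatcher 14.92.
The ratio ordering already packs tightly: 7×session-store, 14 GB, 1400.
That's the maximum — no swap from here does better than 1400.

1400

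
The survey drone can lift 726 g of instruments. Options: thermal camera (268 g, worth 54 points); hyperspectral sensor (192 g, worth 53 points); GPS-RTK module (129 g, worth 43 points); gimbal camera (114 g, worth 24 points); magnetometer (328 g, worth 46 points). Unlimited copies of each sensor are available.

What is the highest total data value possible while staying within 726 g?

By data value per g: GPS-RTK module 0.33, hyperspectral sensor 0.28, gimbal camera 0.21 lead.
The ratio heuristic lands on 5×GPS-RTK module (215) but leaves 81 g idle.
The 129 g tied up in GPS-RTK module is better spent on hyperspectral sensor — total rises to 225 (708 g).
The spare 18 g is too small for any remaining sensor, and no exchange beats 225.

225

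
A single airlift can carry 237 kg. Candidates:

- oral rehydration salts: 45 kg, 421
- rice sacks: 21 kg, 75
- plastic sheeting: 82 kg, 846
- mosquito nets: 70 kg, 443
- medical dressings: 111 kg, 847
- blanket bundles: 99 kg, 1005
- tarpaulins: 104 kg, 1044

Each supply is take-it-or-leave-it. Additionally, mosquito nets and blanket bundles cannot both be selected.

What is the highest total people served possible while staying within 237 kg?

2311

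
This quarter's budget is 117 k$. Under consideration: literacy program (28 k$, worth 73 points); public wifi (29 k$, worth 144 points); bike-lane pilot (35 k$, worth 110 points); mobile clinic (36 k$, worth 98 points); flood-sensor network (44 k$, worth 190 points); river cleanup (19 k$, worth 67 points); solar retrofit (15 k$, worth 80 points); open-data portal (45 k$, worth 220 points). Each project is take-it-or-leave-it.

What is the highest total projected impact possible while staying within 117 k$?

Greedy by ratio would take public wifi + river cleanup + solar retrofit + open-data portal: 108 k$ used, total 511.
Dropping river cleanup frees 19 k$; slotting in literacy program (28 k$) lifts the total to 517 at 117 k$.

517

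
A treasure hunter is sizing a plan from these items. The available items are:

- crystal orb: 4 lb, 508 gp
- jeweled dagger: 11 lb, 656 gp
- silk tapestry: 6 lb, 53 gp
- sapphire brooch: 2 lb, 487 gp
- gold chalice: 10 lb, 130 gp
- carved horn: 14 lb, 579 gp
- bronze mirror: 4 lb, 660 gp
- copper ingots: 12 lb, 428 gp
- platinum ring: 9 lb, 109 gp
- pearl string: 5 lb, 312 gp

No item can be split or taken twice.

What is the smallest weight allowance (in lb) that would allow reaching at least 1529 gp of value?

Look for the lowest-weight combination reaching 1529.
crystal orb + sapphire brooch + bronze mirror reaches 1655 using 10 lb.
Below 10 lb the best achievable stays under 1529.

10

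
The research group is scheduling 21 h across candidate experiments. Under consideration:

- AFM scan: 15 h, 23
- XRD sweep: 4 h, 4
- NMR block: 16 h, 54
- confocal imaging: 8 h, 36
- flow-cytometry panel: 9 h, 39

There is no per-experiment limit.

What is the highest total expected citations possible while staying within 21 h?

79

By expected citations per h: confocal imaging 4.50, flow-cytometry panel 4.33, NMR block 3.38 lead.
Taking the top-ratio experiments first gives XRD sweep + 2×confocal imaging for 76 (20 h).
Dropping confocal imaging frees 8 h; slotting in flow-cytometry panel (9 h) lifts the total to 79 at 21 h.
Every other selection either busts 21 h or fails to beat 79.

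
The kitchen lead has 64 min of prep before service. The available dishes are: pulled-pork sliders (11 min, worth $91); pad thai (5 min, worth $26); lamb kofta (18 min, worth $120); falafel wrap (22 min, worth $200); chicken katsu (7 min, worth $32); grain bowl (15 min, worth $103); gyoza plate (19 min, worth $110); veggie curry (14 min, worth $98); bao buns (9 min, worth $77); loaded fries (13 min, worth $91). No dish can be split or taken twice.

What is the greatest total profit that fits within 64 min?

Density check — falafel wrap 9.09, bao buns 8.56, pulled-pork sliders 8.27 are the best per min.
Taking the top-ratio dishes first gives pulled-pork sliders + pad thai + falafel wrap + veggie curry + bao buns for 492 (61 min).
Dropping pad thai and veggie curry frees 19 min; slotting in chicken katsu + grain bowl (22 min) lifts the total to 503 at 64 min.
Every other selection either busts 64 min or fails to beat 503.

503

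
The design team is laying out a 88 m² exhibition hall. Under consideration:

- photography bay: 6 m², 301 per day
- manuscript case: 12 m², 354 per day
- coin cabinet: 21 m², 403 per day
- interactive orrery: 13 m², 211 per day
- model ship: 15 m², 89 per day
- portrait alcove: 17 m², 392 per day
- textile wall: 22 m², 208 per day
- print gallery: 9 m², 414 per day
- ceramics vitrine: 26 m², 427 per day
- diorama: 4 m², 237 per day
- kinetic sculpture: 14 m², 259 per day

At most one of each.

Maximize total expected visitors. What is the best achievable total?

2384

Ranking by ratio (expected visitors/m²): diorama 59.25, photography bay 50.17, print gallery 46.00, manuscript case 29.50.
Greedy by ratio would take photography bay + manuscript case + coin cabinet + portrait alcove + print gallery + diorama + kinetic sculpture: 83 m² used, total 2360.
Replace coin cabinet with ceramics vitrine: the trade gains 24 net, giving 2384 at 88 m².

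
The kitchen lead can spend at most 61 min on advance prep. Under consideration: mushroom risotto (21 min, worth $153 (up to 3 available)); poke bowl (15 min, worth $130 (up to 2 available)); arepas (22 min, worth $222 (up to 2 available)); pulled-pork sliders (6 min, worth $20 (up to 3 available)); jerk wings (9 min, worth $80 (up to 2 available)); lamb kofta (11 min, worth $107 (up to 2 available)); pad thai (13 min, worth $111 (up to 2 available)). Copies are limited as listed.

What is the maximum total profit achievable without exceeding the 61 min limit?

574

By profit per min: arepas 10.09, lamb kofta 9.73, jerk wings 8.89 lead.
Greedy by ratio would take 2×arepas + pulled-pork sliders + lamb kofta: 61 min used, total 571.
Replace pulled-pork sliders and lamb kofta with poke bowl: the trade gains 3 net, giving 574 at 59 min.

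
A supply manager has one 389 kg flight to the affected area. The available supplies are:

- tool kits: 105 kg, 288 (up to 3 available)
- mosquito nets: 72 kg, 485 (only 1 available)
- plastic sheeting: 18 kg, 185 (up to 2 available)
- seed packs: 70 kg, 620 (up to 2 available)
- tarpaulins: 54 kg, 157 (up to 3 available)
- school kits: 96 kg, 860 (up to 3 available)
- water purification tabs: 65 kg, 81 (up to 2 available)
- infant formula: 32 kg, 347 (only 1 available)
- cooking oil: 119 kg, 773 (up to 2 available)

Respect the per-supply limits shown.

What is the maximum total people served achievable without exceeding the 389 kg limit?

Density check — infant formula 10.84, plastic sheeting 10.28, school kits 8.96 are the best per kg.
Filling by ratio: 2×plastic sheeting + 3×school kits + infant formula for 3297, with 33 kg left unused.
The 114 kg tied up in plastic sheeting and school kits is better spent on 2×seed packs — total rises to 3492 (382 kg).

3492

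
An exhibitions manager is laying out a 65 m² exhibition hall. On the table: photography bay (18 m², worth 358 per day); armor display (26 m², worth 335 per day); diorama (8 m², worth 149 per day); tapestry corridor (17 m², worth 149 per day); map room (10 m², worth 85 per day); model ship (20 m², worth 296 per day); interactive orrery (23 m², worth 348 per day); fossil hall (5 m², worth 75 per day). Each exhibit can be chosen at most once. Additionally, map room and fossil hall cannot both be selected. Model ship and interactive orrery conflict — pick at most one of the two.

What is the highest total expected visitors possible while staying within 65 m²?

Density check — photography bay 19.89, diorama 18.62, interactive orrery 15.13, fossil hall 15.00 are the best per m².
Photography bay + armor display + model ship uses 64 of the 65 m² and totals 989.

989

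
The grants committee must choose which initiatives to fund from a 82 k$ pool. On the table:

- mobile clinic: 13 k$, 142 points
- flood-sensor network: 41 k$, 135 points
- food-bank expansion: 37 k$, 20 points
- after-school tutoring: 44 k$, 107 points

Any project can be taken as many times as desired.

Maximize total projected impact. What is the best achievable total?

Density check — mobile clinic 10.92, flood-sensor network 3.29, after-school tutoring 2.43 are the best per k$.
6×mobile clinic uses 78 of the 82 k$ and totals 852.
The spare 4 k$ is too small for any remaining project, and no exchange beats 852.

852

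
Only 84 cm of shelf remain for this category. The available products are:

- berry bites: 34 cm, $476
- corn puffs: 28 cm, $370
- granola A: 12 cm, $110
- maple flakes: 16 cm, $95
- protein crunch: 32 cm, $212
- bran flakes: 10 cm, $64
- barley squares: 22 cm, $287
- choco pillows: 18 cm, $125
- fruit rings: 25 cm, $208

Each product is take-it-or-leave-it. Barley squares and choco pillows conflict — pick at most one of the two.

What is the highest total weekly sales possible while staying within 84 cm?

1133

Berry bites + corn puffs + barley squares uses 84 of the 84 cm and totals 1133.
Next best is berry bites + corn puffs + granola A + bran flakes at 1020 (84 cm) — short by 113.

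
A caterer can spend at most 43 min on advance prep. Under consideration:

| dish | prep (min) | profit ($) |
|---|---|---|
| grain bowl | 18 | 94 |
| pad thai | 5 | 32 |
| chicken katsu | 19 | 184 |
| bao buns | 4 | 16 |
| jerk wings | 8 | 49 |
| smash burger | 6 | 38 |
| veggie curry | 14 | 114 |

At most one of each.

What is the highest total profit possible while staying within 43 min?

Greedy by ratio would take pad thai + chicken katsu + bao buns + veggie curry: 42 min used, total 346.
Replace pad thai with smash burger: the trade gains 6 net, giving 352 at 43 min.
Nothing else within 43 min beats 352.

352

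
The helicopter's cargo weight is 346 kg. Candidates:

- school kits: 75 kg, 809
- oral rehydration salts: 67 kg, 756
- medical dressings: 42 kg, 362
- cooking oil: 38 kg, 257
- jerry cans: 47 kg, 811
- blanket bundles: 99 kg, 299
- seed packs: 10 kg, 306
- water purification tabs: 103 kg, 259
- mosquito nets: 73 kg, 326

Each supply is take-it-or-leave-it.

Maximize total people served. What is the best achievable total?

3370

Greedy by ratio would take school kits + oral rehydration salts + medical dressings + cooking oil + jerry cans + seed packs: 279 kg used, total 3301.
Replace cooking oil with mosquito nets: the trade gains 69 net, giving 3370 at 314 kg.
That's the maximum — no swap from here does better than 3370.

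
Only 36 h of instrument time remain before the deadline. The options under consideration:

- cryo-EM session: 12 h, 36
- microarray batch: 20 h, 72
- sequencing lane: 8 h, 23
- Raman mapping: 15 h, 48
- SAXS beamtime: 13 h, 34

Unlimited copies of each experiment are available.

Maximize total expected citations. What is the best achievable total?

120

Taking microarray batch + Raman mapping: 35 h used, 120 in expected citations.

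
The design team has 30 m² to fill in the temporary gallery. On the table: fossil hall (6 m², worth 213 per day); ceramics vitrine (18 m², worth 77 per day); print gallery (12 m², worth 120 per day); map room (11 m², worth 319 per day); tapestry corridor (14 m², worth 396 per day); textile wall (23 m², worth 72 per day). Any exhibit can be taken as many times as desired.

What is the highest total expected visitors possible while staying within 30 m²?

1065

The ratio ordering already packs tightly: 5×fossil hall, 30 m², 1065.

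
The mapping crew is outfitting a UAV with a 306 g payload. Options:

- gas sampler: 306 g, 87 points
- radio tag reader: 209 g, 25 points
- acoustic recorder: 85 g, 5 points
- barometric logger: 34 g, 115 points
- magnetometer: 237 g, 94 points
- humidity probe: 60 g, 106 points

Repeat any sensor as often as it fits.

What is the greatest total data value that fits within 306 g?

Ranking by ratio (data value/g): barometric logger 3.38, humidity probe 1.77, magnetometer 0.40.
9×barometric logger uses 306 of the 306 g and totals 1035.
Every other selection either busts 306 g or fails to beat 1035.

1035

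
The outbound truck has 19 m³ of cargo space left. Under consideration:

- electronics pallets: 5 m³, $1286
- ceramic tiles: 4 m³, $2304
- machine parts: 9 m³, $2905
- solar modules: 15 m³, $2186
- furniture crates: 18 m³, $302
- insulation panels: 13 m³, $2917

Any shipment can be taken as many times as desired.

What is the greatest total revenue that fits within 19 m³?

Density check — ceramic tiles 576.00, machine parts 322.78, electronics pallets 257.20, insulation panels 224.38 are the best per m³.
4×ceramic tiles uses 16 of the 19 m³ and totals 9216.
Every other selection either busts 19 m³ or fails to beat 9216.

9216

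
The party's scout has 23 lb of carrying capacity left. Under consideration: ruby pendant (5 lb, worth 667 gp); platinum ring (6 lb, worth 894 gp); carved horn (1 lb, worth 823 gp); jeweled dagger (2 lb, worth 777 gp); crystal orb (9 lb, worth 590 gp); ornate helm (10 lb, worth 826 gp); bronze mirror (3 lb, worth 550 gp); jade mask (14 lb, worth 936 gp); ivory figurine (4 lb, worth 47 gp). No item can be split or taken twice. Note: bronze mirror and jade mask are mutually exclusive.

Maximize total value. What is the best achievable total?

Filling by ratio: ruby pendant + platinum ring + carved horn + jeweled dagger + bronze mirror + ivory figurine for 3758, with 2 lb left unused.
Replace ruby pendant and ivory figurine with ornate helm: the trade gains 112 net, giving 3870 at 22 lb.

3870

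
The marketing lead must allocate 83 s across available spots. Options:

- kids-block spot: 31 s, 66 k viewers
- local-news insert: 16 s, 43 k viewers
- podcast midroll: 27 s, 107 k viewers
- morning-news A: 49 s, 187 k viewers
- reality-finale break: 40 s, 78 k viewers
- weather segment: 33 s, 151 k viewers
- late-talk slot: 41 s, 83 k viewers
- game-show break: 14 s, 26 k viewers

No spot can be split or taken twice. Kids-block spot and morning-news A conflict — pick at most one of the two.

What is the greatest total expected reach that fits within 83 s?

Ranking by ratio (expected reach/s): weather segment 4.58, podcast midroll 3.96, morning-news A 3.82, local-news insert 2.69.
The ratio heuristic lands on local-news insert + podcast midroll + weather segment (301) but leaves 7 s idle.
Replace local-news insert and podcast midroll with morning-news A: the trade gains 37 net, giving 338 at 82 s.
That's the maximum — no feasible swap from here does better than 338.

338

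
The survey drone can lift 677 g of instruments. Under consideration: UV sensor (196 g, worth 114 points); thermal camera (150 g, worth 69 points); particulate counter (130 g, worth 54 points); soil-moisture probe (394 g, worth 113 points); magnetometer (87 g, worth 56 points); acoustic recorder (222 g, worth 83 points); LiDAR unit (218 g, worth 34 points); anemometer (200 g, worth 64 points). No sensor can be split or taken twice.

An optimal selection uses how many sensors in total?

4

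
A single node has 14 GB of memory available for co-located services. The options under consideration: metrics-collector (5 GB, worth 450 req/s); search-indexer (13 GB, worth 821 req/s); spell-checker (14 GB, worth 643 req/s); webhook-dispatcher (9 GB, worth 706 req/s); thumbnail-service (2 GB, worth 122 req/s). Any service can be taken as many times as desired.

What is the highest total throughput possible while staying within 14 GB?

Density check — metrics-collector 90.00, webhook-dispatcher 78.44, search-indexer 63.15, thumbnail-service 61.00 are the best per GB.
Taking the top-ratio services first gives 2×metrics-collector + 2×thumbnail-service for 1144 (14 GB).
The 9 GB tied up in metrics-collector and 2×thumbnail-service is better spent on webhook-dispatcher — total rises to 1156 (14 GB).
No other feasible combination exceeds 1156.

1156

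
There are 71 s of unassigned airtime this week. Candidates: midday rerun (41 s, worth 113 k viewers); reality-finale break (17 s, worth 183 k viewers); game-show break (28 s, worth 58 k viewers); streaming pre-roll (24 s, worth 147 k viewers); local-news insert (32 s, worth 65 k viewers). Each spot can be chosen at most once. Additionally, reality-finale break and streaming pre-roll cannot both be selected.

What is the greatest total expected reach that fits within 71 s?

Best packing: midday rerun + reality-finale break — 58 s, 296 total.
The closest alternative, midday rerun + streaming pre-roll, reaches only 260.

296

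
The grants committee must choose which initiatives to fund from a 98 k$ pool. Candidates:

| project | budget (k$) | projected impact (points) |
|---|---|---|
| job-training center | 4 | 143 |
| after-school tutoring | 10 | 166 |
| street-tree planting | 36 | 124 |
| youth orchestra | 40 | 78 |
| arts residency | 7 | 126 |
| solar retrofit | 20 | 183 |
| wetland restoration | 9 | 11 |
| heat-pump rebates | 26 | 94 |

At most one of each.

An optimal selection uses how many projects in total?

6

Optimal total is 753.
For example job-training center + after-school tutoring + street-tree planting + arts residency + solar retrofit + wetland restoration achieves it, using 86 k$.
Any selection reaching 753 contains exactly 6 projects.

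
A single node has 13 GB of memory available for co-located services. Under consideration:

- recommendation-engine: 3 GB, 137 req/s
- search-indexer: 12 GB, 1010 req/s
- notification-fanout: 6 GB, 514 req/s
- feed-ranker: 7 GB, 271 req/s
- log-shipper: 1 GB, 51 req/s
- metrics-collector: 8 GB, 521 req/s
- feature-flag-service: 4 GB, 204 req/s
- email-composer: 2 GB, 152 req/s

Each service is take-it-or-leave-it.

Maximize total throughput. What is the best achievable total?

A density-first pass picks notification-fanout + log-shipper + feature-flag-service + email-composer — 921 at 13 GB.
Dropping notification-fanout and feature-flag-service and email-composer frees 12 GB; slotting in search-indexer (12 GB) lifts the total to 1061 at 13 GB.

1061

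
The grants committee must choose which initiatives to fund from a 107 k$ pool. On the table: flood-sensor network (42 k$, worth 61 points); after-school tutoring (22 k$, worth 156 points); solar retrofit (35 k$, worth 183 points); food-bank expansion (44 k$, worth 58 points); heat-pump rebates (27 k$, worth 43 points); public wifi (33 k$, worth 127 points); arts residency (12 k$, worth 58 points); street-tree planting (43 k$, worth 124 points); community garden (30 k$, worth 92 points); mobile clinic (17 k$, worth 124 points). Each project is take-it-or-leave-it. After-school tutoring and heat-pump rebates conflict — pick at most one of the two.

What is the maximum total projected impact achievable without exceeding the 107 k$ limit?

590

By projected impact per k$: mobile clinic 7.29, after-school tutoring 7.09, solar retrofit 5.23, arts residency 4.83 lead.
Taking the top-ratio projects first gives after-school tutoring + solar retrofit + arts residency + mobile clinic for 521 (86 k$).
Replace arts residency with public wifi: the trade gains 69 net, giving 590 at 107 k$.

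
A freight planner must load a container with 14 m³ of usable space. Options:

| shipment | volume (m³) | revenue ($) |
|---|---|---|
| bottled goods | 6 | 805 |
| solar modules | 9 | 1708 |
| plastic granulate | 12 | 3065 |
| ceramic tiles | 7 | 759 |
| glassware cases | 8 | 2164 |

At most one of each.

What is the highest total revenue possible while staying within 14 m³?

3065

By revenue per m³: glassware cases 270.50, plastic granulate 255.42, solar modules 189.78, bottled goods 134.17 lead.
Taking the top-ratio shipments first gives bottled goods + glassware cases for 2969 (14 m³).
Replace bottled goods and glassware cases with plastic granulate: the trade gains 96 net, giving 3065 at 12 m³.
That's the maximum — no swap from here does better than 3065.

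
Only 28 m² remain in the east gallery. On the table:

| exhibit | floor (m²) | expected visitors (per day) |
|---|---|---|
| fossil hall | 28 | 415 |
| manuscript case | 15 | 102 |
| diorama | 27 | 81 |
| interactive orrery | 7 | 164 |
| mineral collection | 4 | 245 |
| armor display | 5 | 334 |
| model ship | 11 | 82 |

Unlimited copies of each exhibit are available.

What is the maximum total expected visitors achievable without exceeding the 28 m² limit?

Ranking by ratio (expected visitors/m²): armor display 66.80, mineral collection 61.25, interactive orrery 23.43.
Filling by ratio: 5×armor display for 1670, with 3 m² left unused.
Dropping armor display frees 5 m²; slotting in 2×mineral collection (8 m²) lifts the total to 1826 at 28 m².
That's the maximum — no swap from here does better than 1826.

1826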